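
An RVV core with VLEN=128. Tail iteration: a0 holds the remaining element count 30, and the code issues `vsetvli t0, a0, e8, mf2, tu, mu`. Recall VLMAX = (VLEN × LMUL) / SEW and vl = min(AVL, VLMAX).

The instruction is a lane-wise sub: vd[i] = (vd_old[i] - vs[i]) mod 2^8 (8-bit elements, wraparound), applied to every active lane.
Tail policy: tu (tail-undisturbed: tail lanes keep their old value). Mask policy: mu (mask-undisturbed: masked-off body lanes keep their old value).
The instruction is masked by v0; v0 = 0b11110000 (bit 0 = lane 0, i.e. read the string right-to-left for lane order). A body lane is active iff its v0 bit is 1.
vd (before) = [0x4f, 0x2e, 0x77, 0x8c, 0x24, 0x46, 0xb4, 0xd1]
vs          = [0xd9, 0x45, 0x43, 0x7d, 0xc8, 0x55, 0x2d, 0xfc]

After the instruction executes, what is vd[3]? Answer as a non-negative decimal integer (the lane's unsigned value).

vd[3] = 140

VLMAX = VLEN×LMUL/SEW = 128×1/2/8 = 8
AVL=30 > VLMAX=8, so vl = 8
vd[0] mask-off/keep -> 0x4f
vd[1] mask-off/keep -> 0x2e
vd[2] mask-off/keep -> 0x77
vd[3] mask-off/keep -> 0x8c
vd[4] sub(0x24,0xc8) -> 0x5c
vd[5] sub(0x46,0x55) -> 0xf1
vd[6] sub(0xb4,0x2d) -> 0x87
vd[7] sub(0xd1,0xfc) -> 0xd5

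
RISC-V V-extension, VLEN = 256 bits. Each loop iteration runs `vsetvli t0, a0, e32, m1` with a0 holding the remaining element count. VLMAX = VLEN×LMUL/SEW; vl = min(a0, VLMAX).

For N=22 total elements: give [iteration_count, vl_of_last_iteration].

VLMAX = (256 × 1) / 32 = 8 lanes
N=22: ⌈22/8⌉ = 3 iters; last vl = 22 − 2×8 = 6

[iterations, last_vl] = [3, 6]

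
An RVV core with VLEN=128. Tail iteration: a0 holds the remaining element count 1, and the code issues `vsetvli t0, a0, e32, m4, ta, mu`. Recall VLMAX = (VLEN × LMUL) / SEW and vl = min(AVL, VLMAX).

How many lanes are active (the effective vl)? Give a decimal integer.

vl = 1

lanes per group: 128·4/32 = 16
vl = min(AVL, VLMAX) = min(1, 16) = 1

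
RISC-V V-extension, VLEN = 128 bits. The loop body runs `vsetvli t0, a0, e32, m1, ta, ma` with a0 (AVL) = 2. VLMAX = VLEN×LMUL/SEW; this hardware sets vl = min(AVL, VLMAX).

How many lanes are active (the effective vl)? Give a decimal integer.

vl = 2

VLMAX = VLEN×LMUL/SEW = 128×1/32 = 4
AVL=2 ≤ VLMAX=4, so vl = 2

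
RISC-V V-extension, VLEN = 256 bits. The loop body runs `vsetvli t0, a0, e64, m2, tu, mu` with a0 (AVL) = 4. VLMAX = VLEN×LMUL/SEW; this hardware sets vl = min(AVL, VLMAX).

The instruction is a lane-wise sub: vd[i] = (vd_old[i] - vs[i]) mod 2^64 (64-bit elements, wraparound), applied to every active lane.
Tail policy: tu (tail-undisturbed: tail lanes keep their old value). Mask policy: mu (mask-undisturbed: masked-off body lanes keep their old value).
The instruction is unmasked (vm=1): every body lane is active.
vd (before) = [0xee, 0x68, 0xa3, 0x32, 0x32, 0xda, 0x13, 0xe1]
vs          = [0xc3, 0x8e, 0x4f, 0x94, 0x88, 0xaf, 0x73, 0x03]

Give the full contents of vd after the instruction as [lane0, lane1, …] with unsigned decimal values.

VLMAX = (256 × 2) / 64 = 8 lanes
AVL=4 ≤ VLMAX=8, so vl = 4
[0] sub(0xee,0xc3) = 0x2b
[1] sub(0x68,0x8e) = 0xffffffffffffffda
[2] sub(0xa3,0x4f) = 0x54
[3] sub(0x32,0x94) = 0xffffffffffffff9e
[4] tail/keep = 0x32
[5] tail/keep = 0xda
[6] tail/keep = 0x13
[7] tail/keep = 0xe1

vd = [43, 18446744073709551578, 84, 18446744073709551518, 50, 218, 19, 225]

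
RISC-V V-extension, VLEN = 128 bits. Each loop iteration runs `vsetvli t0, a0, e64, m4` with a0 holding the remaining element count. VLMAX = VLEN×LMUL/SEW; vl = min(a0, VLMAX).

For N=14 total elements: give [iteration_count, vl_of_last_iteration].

VLMAX = VLEN×LMUL/SEW = 128×4/64 = 8
N=14: ⌈14/8⌉ = 2 iters; last vl = 14 − 1×8 = 6

[iterations, last_vl] = [2, 6]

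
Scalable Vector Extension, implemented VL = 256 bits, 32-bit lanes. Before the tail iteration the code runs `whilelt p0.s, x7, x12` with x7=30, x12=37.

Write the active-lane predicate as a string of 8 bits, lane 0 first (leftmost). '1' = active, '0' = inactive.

lane count: 256 div 32 = 8
whilelt: lane j active iff 30+j < 37 → j < 7 → 7 active
bits (lane 0 leftmost): 11111110

predicate = 11111110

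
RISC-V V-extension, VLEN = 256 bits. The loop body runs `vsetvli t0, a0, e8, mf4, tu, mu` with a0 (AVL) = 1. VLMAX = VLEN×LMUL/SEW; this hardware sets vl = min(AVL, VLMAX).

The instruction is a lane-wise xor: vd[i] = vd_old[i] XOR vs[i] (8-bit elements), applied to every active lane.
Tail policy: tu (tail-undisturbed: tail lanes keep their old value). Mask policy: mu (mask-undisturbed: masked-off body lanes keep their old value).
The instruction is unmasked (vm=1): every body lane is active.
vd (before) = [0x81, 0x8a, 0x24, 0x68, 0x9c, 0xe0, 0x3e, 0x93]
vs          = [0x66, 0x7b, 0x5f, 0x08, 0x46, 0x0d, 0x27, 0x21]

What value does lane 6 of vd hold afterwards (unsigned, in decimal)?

VLMAX = (256 × 1/4) / 8 = 8 lanes
vl ← min(1, 8) = 1
lane  0: xor(0x81,0x66) ⇒ 0xe7
lane  1: tail/keep ⇒ 0x8a
lane  2: tail/keep ⇒ 0x24
lane  3: tail/keep ⇒ 0x68
lane  4: tail/keep ⇒ 0x9c
lane  5: tail/keep ⇒ 0xe0
lane  6: tail/keep ⇒ 0x3e
lane  7: tail/keep ⇒ 0x93

vd[6] = 62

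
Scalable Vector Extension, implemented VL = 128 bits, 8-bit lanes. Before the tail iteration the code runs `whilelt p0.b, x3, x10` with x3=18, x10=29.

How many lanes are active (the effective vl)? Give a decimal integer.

vl = 11

register lanes = 128/8 = 16
p0[j] = (18+j < 29); true for j=0..10 → 11 lanes set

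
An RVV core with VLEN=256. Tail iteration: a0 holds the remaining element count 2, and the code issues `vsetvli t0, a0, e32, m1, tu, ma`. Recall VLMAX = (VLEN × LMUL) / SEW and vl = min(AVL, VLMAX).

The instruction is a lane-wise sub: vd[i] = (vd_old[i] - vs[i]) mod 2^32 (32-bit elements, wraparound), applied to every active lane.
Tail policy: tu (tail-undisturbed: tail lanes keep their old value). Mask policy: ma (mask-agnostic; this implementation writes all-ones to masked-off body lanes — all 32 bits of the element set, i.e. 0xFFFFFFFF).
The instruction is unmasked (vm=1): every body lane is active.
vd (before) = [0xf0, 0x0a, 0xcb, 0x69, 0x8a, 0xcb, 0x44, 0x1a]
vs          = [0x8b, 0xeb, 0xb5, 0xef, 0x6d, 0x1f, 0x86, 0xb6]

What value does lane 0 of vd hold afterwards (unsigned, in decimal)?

vd[0] = 101

VLMAX = (256 × 1) / 32 = 8 lanes
AVL=2 ≤ VLMAX=8, so vl = 2
[0] sub(0xf0,0x8b) = 0x65
[1] sub(0x0a,0xeb) = 0xffffff1f
[2] tail/keep = 0xcb
[3] tail/keep = 0x69
[4] tail/keep = 0x8a
[5] tail/keep = 0xcb
[6] tail/keep = 0x44
[7] tail/keep = 0x1a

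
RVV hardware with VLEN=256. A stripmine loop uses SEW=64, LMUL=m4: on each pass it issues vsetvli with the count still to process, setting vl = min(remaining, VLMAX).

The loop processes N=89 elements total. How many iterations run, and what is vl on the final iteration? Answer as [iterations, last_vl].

lanes per group: 256·4/64 = 16
N=89: ⌈89/16⌉ = 6 iters; last vl = 89 − 5×16 = 9

[iterations, last_vl] = [6, 9]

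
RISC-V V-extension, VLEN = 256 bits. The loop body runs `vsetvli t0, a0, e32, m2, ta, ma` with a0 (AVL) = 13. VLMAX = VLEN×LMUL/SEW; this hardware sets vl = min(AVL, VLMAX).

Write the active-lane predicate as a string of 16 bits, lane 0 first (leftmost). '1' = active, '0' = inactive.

VLMAX = VLEN×LMUL/SEW = 256×2/32 = 16
vl ← min(13, 16) = 13
bits (lane 0 leftmost): 1111111111111000

predicate = 1111111111111000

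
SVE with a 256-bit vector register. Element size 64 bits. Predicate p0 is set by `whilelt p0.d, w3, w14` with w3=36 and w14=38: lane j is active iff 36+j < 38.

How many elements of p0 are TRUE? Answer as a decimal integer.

vl = 2

256-bit reg / 64-bit elem → 4 lanes
active while 36+j < 38, i.e. j ∈ [0,2) capped at 4 ⇒ 2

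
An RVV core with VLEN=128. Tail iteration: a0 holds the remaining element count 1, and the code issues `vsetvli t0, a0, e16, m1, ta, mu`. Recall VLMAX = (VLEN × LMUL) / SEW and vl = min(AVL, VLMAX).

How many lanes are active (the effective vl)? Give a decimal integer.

vl = 1

lanes per group: 128·1/16 = 8
vl = min(AVL, VLMAX) = min(1, 8) = 1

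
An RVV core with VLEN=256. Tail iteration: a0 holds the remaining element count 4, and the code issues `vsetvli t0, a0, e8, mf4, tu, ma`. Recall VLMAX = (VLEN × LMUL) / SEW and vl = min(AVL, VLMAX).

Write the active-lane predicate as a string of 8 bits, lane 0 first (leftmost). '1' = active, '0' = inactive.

VLMAX = VLEN×LMUL/SEW = 256×1/4/8 = 8
AVL=4 ≤ VLMAX=8, so vl = 4
bits (lane 0 leftmost): 11110000

predicate = 11110000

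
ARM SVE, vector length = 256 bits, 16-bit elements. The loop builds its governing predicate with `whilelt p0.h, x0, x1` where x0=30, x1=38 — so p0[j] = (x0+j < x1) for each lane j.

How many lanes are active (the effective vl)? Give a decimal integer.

vl = 8

lane count: 256 div 16 = 16
p0[j] = (30+j < 38); true for j=0..7 → 8 lanes set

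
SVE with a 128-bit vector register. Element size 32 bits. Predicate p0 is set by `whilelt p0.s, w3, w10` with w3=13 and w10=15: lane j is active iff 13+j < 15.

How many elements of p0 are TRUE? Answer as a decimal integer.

vl = 2

lane count: 128 div 32 = 4
p0[j] = (13+j < 15); true for j=0..1 → 2 lanes set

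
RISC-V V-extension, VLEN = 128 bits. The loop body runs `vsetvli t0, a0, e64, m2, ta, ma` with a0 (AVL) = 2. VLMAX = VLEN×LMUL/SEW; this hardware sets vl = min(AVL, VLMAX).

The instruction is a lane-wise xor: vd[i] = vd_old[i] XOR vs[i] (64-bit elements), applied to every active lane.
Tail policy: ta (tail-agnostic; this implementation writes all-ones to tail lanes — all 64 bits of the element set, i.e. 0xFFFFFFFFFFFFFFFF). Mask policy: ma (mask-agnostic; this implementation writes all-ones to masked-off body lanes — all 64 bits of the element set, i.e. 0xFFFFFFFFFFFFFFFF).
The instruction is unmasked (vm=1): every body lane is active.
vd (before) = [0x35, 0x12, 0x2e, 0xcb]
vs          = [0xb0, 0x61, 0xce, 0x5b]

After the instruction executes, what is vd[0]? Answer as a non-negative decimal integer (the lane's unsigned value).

lanes per group: 128·2/64 = 4
vl = min(AVL, VLMAX) = min(2, 4) = 2
  i=0: xor(0x35,0xb0) → 133
  i=1: xor(0x12,0x61) → 115
  i=2: tail/ones → 18446744073709551615
  i=3: tail/ones → 18446744073709551615

vd[0] = 133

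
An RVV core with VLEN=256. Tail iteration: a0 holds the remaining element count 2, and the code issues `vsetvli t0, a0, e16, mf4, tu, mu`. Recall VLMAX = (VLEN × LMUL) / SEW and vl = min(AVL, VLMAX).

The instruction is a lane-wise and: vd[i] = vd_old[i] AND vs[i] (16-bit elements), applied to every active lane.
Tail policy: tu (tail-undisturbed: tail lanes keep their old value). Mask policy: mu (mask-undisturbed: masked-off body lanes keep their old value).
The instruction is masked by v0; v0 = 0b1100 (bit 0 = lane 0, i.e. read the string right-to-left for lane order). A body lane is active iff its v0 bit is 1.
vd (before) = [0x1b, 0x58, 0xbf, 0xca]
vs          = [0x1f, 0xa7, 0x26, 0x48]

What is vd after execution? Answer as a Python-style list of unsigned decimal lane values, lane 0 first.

vd = [27, 88, 191, 202]

VLMAX = (256 × 1/4) / 16 = 4 lanes
vl = min(AVL, VLMAX) = min(2, 4) = 2
[0] mask-off/keep = 0x1b
[1] mask-off/keep = 0x58
[2] tail/keep = 0xbf
[3] tail/keep = 0xca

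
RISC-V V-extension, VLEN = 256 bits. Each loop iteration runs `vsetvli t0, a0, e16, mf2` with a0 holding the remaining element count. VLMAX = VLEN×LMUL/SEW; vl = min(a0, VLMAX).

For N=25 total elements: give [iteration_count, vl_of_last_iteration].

[iterations, last_vl] = [4, 1]

lanes per group: 256·1/2/16 = 8
N=25: ⌈25/8⌉ = 4 iters; last vl = 25 − 3×8 = 1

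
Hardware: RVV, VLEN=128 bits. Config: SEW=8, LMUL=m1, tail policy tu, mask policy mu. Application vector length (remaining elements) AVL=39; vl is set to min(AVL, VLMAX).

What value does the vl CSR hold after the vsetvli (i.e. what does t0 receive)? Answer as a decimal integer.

VLMAX = VLEN×LMUL/SEW = 128×1/8 = 16
vl ← min(39, 16) = 16

vl = 16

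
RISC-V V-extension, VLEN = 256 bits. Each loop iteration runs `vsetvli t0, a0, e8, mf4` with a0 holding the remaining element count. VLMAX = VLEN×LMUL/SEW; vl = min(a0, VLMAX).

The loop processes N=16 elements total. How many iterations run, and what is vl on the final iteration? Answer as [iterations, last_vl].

VLMAX = VLEN×LMUL/SEW = 256×1/4/8 = 8
16 elements at 8/iter → 2 passes, remainder 8 on the last

[iterations, last_vl] = [2, 8]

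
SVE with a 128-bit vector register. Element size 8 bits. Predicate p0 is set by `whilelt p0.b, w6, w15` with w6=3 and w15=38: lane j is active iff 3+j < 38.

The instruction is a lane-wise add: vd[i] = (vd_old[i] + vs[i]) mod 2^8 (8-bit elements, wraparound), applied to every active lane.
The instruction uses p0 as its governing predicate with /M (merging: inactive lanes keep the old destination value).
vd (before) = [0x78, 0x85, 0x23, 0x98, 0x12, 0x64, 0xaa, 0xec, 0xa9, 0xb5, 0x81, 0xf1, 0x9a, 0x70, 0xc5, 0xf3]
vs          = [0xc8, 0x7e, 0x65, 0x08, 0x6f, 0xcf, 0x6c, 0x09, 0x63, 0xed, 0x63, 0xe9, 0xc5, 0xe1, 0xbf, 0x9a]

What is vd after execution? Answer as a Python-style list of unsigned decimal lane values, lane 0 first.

lane count: 128 div 8 = 16
p0[j] = (3+j < 38); true for j=0..15 → 16 lanes set
[0] add(0x78,0xc8) = 0x40
[1] add(0x85,0x7e) = 0x03
[2] add(0x23,0x65) = 0x88
[3] add(0x98,0x08) = 0xa0
[4] add(0x12,0x6f) = 0x81
[5] add(0x64,0xcf) = 0x33
[6] add(0xaa,0x6c) = 0x16
[7] add(0xec,0x09) = 0xf5
[8] add(0xa9,0x63) = 0x0c
[9] add(0xb5,0xed) = 0xa2
[10] add(0x81,0x63) = 0xe4
[11] add(0xf1,0xe9) = 0xda
[12] add(0x9a,0xc5) = 0x5f
[13] add(0x70,0xe1) = 0x51
[14] add(0xc5,0xbf) = 0x84
[15] add(0xf3,0x9a) = 0x8d

vd = [64, 3, 136, 160, 129, 51, 22, 245, 12, 162, 228, 218, 95, 81, 132, 141]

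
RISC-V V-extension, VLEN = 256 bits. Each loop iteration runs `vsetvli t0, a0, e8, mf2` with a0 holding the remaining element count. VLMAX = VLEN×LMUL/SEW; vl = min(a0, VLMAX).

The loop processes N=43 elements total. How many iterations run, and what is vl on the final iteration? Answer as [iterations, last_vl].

VLMAX = (256 × 1/2) / 8 = 16 lanes
43 elements at 16/iter → 3 passes, remainder 11 on the last

[iterations, last_vl] = [3, 11]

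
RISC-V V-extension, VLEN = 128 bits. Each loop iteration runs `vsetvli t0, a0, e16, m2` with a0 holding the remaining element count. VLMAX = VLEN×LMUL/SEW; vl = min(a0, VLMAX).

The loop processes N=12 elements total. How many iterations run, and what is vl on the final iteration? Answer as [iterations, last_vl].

VLMAX = VLEN×LMUL/SEW = 128×2/16 = 16
12 elements at 16/iter → 1 passes, remainder 12 on the last

[iterations, last_vl] = [1, 12]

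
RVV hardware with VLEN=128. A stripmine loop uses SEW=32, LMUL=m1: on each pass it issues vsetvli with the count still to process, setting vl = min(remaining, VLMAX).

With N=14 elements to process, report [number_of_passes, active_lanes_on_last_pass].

[iterations, last_vl] = [4, 2]

lanes per group: 128·1/32 = 4
N=14: ⌈14/4⌉ = 4 iters; last vl = 14 − 3×4 = 2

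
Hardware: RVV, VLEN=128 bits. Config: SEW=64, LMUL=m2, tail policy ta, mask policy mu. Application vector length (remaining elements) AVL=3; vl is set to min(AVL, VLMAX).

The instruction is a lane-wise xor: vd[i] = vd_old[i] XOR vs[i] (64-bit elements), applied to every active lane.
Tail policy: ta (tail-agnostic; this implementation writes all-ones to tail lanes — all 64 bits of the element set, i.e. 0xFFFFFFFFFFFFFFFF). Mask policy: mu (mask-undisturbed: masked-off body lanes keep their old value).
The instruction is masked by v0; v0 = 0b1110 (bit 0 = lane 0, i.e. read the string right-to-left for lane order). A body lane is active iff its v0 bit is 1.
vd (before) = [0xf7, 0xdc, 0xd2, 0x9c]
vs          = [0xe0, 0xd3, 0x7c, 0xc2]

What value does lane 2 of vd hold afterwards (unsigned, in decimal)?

vd[2] = 174

lanes per group: 128·2/64 = 4
AVL=3 ≤ VLMAX=4, so vl = 3
lane  0: mask-off/keep ⇒ 0xf7
lane  1: xor(0xdc,0xd3) ⇒ 0x0f
lane  2: xor(0xd2,0x7c) ⇒ 0xae
lane  3: tail/ones ⇒ 0xffffffffffffffff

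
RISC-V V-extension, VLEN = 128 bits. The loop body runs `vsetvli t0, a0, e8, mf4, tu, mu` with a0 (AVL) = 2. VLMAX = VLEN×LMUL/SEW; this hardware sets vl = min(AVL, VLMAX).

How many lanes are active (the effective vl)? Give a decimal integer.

VLMAX = (128 × 1/4) / 8 = 4 lanes
AVL=2 ≤ VLMAX=4, so vl = 2

vl = 2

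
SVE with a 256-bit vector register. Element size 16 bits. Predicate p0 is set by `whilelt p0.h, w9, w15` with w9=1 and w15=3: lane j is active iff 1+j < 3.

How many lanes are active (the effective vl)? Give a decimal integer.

vl = 2

register lanes = 256/16 = 16
active while 1+j < 3, i.e. j ∈ [0,2) capped at 16 ⇒ 2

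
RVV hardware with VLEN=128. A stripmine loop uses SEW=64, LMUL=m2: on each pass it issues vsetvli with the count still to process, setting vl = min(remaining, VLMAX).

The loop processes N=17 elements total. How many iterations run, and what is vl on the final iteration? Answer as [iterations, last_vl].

lanes per group: 128·2/64 = 4
N=17: ⌈17/4⌉ = 5 iters; last vl = 17 − 4×4 = 1

[iterations, last_vl] = [5, 1]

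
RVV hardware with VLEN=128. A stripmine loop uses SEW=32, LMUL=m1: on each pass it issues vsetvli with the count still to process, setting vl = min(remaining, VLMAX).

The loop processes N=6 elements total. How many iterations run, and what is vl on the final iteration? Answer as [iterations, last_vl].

lanes per group: 128·1/32 = 4
iterations = ceil(6/4) = 2; final-pass vl = 2

[iterations, last_vl] = [2, 2]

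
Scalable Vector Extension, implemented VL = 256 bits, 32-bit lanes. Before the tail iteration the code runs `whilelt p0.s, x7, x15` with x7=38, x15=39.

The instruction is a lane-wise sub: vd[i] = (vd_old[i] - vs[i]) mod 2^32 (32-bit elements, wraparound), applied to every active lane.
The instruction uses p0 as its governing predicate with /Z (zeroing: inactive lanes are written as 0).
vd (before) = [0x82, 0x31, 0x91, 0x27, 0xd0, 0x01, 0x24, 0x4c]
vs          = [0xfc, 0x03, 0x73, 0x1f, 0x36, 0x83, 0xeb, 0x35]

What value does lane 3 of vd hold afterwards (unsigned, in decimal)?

vd[3] = 0

256-bit reg / 32-bit elem → 8 lanes
p0[j] = (38+j < 39); true for j=0..0 → 1 lanes set
  i=0: sub(0x82,0xfc) → 4294967174
  i=1: tail/zero → 0
  i=2: tail/zero → 0
  i=3: tail/zero → 0
  i=4: tail/zero → 0
  i=5: tail/zero → 0
  i=6: tail/zero → 0
  i=7: tail/zero → 0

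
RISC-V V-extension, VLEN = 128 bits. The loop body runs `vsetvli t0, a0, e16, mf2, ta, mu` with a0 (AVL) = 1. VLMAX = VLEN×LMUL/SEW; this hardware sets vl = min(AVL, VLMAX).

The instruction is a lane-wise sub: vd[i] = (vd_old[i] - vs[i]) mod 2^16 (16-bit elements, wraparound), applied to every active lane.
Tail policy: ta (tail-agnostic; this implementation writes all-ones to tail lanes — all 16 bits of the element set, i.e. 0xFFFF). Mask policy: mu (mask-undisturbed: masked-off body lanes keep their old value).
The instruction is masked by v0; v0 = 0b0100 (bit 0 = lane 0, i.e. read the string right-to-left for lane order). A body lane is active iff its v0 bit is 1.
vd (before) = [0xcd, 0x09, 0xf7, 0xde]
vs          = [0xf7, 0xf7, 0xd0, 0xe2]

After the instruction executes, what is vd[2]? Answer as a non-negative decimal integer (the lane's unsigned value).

vd[2] = 65535

VLMAX = (128 × 1/2) / 16 = 4 lanes
AVL=1 ≤ VLMAX=4, so vl = 1
  i=0: mask-off/keep → 205
  i=1: tail/ones → 65535
  i=2: tail/ones → 65535
  i=3: tail/ones → 65535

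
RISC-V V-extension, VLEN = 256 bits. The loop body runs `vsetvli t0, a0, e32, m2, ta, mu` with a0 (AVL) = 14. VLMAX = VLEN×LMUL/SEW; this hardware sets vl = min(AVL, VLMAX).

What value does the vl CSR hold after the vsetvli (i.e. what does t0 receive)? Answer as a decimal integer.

lanes per group: 256·2/32 = 16
vl ← min(14, 16) = 14

vl = 14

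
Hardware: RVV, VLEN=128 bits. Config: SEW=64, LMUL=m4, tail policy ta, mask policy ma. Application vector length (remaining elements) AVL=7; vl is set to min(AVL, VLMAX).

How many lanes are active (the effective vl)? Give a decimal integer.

vl = 7

lanes per group: 128·4/64 = 8
vl = min(AVL, VLMAX) = min(7, 8) = 7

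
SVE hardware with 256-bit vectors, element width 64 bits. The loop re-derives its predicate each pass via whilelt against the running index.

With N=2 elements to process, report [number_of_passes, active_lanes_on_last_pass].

lane count: 256 div 64 = 4
iterations = ceil(2/4) = 1; final-pass vl = 2

[iterations, last_vl] = [1, 2]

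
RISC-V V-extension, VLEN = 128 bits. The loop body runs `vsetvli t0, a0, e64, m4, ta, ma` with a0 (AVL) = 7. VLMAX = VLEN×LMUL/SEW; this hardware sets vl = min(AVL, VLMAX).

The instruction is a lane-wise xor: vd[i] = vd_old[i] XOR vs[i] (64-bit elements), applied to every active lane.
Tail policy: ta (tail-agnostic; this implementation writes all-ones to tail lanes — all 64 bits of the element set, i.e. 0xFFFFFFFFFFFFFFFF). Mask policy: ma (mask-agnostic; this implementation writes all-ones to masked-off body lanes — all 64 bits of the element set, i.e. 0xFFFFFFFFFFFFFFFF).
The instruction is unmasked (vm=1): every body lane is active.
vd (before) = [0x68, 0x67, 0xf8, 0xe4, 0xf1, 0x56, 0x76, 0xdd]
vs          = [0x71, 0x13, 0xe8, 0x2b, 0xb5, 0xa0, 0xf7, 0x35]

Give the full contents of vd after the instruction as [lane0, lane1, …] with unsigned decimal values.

vd = [25, 116, 16, 207, 68, 246, 129, 18446744073709551615]

VLMAX = (128 × 4) / 64 = 8 lanes
vl = min(AVL, VLMAX) = min(7, 8) = 7
vd[0] xor(0x68,0x71) -> 0x19
vd[1] xor(0x67,0x13) -> 0x74
vd[2] xor(0xf8,0xe8) -> 0x10
vd[3] xor(0xe4,0x2b) -> 0xcf
vd[4] xor(0xf1,0xb5) -> 0x44
vd[5] xor(0x56,0xa0) -> 0xf6
vd[6] xor(0x76,0xf7) -> 0x81
vd[7] tail/ones -> 0xffffffffffffffff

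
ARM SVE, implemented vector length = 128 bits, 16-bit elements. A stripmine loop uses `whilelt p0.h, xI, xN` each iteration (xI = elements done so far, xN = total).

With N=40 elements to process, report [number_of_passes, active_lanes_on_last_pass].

128-bit reg / 16-bit elem → 8 lanes
N=40: ⌈40/8⌉ = 5 iters; last vl = 40 − 4×8 = 8

[iterations, last_vl] = [5, 8]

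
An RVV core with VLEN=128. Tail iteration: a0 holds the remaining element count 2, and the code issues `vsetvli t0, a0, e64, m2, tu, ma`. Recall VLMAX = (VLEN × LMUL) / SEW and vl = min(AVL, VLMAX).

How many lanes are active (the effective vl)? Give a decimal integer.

vl = 2

VLMAX = VLEN×LMUL/SEW = 128×2/64 = 4
vl = min(AVL, VLMAX) = min(2, 4) = 2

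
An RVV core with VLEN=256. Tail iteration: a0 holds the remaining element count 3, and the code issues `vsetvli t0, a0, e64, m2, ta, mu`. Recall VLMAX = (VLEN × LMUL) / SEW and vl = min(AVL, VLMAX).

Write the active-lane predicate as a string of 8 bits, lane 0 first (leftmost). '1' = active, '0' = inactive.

VLMAX = (256 × 2) / 64 = 8 lanes
AVL=3 ≤ VLMAX=8, so vl = 3
bits (lane 0 leftmost): 11100000

predicate = 11100000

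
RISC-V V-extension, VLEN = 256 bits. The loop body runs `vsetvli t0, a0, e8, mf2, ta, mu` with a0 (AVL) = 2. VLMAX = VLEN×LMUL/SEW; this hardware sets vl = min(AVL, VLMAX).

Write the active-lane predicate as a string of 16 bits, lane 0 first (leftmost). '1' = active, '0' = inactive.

VLMAX = VLEN×LMUL/SEW = 256×1/2/8 = 16
vl = min(AVL, VLMAX) = min(2, 16) = 2
bits (lane 0 leftmost): 1100000000000000

predicate = 1100000000000000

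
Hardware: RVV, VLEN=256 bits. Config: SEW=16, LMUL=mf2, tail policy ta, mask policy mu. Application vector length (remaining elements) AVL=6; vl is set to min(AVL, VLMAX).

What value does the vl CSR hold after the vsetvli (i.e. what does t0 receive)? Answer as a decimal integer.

vl = 6

lanes per group: 256·1/2/16 = 8
vl = min(AVL, VLMAX) = min(6, 8) = 6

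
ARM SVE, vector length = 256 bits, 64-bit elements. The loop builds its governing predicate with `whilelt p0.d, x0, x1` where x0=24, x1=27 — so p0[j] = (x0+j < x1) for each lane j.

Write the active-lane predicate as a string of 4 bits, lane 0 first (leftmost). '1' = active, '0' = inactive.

predicate = 1110

256-bit reg / 64-bit elem → 4 lanes
p0[j] = (24+j < 27); true for j=0..2 → 3 lanes set
bits (lane 0 leftmost): 1110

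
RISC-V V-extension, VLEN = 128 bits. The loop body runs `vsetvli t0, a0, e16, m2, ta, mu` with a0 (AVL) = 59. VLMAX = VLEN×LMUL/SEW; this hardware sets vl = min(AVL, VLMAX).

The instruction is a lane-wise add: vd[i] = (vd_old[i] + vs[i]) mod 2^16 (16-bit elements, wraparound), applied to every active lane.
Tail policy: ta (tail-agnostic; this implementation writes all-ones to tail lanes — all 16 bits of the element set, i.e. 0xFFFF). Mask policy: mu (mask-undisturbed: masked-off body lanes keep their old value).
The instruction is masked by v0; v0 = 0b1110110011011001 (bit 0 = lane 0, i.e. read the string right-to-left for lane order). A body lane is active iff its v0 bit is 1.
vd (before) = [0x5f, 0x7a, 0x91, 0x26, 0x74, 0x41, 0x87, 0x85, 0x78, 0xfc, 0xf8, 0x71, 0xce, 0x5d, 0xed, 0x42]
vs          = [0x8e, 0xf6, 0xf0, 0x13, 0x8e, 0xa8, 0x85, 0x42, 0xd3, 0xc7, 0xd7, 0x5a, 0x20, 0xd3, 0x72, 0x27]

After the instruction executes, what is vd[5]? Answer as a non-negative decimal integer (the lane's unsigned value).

VLMAX = VLEN×LMUL/SEW = 128×2/16 = 16
vl = min(AVL, VLMAX) = min(59, 16) = 16
  i=0: add(0x5f,0x8e) → 237
  i=1: mask-off/keep → 122
  i=2: mask-off/keep → 145
  i=3: add(0x26,0x13) → 57
  i=4: add(0x74,0x8e) → 258
  i=5: mask-off/keep → 65
  i=6: add(0x87,0x85) → 268
  i=7: add(0x85,0x42) → 199
  i=8: mask-off/keep → 120
  i=9: mask-off/keep → 252
  i=10: add(0xf8,0xd7) → 463
  i=11: add(0x71,0x5a) → 203
  i=12: mask-off/keep → 206
  i=13: add(0x5d,0xd3) → 304
  i=14: add(0xed,0x72) → 351
  i=15: add(0x42,0x27) → 105

vd[5] = 65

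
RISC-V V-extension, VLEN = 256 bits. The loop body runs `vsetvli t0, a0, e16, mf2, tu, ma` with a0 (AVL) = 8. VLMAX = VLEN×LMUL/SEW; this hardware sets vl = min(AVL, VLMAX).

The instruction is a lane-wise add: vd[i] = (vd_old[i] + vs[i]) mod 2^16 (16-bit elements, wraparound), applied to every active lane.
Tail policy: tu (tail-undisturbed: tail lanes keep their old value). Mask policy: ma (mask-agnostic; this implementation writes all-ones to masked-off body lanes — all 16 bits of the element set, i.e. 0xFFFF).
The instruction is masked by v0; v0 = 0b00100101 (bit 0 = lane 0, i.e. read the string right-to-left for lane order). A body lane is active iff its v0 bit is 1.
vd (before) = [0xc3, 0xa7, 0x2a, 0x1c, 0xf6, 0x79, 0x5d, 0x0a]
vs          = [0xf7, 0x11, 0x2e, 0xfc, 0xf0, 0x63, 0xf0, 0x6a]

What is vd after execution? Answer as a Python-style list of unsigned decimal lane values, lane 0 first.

lanes per group: 256·1/2/16 = 8
AVL=8 ≤ VLMAX=8, so vl = 8
vd[0] add(0xc3,0xf7) -> 0x1ba
vd[1] mask-off/ones -> 0xffff
vd[2] add(0x2a,0x2e) -> 0x58
vd[3] mask-off/ones -> 0xffff
vd[4] mask-off/ones -> 0xffff
vd[5] add(0x79,0x63) -> 0xdc
vd[6] mask-off/ones -> 0xffff
vd[7] mask-off/ones -> 0xffff

vd = [442, 65535, 88, 65535, 65535, 220, 65535, 65535]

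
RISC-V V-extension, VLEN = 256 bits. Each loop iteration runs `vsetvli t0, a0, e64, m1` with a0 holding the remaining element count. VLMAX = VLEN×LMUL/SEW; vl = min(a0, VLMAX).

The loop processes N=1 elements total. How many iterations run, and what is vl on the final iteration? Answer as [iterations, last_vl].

VLMAX = VLEN×LMUL/SEW = 256×1/64 = 4
iterations = ceil(1/4) = 1; final-pass vl = 1

[iterations, last_vl] = [1, 1]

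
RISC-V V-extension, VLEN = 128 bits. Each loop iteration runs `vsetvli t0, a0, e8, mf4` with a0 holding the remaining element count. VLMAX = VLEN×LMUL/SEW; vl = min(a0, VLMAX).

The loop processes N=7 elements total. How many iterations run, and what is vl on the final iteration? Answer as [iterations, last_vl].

[iterations, last_vl] = [2, 3]

VLMAX = VLEN×LMUL/SEW = 128×1/4/8 = 4
7 elements at 4/iter → 2 passes, remainder 3 on the last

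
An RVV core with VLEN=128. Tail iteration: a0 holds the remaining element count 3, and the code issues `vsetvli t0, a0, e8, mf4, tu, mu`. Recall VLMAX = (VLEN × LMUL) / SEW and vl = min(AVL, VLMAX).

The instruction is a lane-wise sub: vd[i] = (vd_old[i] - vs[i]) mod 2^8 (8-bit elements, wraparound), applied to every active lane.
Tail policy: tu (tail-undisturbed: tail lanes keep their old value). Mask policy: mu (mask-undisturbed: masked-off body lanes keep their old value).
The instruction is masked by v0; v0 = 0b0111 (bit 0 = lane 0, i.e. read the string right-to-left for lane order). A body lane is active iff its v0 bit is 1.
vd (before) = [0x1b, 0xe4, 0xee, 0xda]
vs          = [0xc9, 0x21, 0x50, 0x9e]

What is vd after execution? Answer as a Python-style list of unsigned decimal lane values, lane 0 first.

vd = [82, 195, 158, 218]

lanes per group: 128·1/4/8 = 4
vl ← min(3, 4) = 3
vd[0] sub(0x1b,0xc9) -> 0x52
vd[1] sub(0xe4,0x21) -> 0xc3
vd[2] sub(0xee,0x50) -> 0x9e
vd[3] tail/keep -> 0xda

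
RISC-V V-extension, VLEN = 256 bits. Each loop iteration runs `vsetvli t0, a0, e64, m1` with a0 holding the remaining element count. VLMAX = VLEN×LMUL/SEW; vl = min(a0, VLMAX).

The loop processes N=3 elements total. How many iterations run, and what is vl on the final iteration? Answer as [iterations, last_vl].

VLMAX = VLEN×LMUL/SEW = 256×1/64 = 4
3 elements at 4/iter → 1 passes, remainder 3 on the last

[iterations, last_vl] = [1, 3]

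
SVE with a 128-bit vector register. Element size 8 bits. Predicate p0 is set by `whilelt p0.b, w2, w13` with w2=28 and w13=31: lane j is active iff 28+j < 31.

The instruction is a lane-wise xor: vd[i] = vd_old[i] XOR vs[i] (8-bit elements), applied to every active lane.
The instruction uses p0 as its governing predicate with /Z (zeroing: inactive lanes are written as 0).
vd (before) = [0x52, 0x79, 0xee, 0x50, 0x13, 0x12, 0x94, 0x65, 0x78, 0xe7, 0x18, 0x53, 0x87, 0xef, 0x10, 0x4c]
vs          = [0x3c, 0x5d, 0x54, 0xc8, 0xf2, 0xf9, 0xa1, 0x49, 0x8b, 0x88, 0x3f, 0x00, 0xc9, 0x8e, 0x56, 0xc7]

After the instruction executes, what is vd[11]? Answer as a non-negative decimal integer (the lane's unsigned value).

register lanes = 128/8 = 16
active while 28+j < 31, i.e. j ∈ [0,3) capped at 16 ⇒ 3
lane  0: xor(0x52,0x3c) ⇒ 0x6e
lane  1: xor(0x79,0x5d) ⇒ 0x24
lane  2: xor(0xee,0x54) ⇒ 0xba
lane  3: tail/zero ⇒ 0x00
lane  4: tail/zero ⇒ 0x00
lane  5: tail/zero ⇒ 0x00
lane  6: tail/zero ⇒ 0x00
lane  7: tail/zero ⇒ 0x00
lane  8: tail/zero ⇒ 0x00
lane  9: tail/zero ⇒ 0x00
lane 10: tail/zero ⇒ 0x00
lane 11: tail/zero ⇒ 0x00
lane 12: tail/zero ⇒ 0x00
lane 13: tail/zero ⇒ 0x00
lane 14: tail/zero ⇒ 0x00
lane 15: tail/zero ⇒ 0x00

vd[11] = 0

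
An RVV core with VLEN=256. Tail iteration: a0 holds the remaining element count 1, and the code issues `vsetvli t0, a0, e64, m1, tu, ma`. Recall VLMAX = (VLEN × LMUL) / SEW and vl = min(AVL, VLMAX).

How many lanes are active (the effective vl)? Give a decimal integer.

vl = 1

VLMAX = VLEN×LMUL/SEW = 256×1/64 = 4
vl ← min(1, 4) = 1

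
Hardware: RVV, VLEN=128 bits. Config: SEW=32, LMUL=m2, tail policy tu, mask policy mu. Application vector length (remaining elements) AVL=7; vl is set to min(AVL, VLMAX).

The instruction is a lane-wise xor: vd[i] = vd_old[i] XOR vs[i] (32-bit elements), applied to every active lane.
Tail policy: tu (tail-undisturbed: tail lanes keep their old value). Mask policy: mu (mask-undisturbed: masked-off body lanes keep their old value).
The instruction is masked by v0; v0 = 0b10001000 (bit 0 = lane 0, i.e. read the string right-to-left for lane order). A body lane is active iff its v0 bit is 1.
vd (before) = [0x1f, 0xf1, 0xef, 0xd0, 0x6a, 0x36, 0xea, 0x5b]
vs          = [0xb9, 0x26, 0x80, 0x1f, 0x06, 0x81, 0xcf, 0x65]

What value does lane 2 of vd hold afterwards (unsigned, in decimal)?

VLMAX = (128 × 2) / 32 = 8 lanes
AVL=7 ≤ VLMAX=8, so vl = 7
vd[0] mask-off/keep -> 0x1f
vd[1] mask-off/keep -> 0xf1
vd[2] mask-off/keep -> 0xef
vd[3] xor(0xd0,0x1f) -> 0xcf
vd[4] mask-off/keep -> 0x6a
vd[5] mask-off/keep -> 0x36
vd[6] mask-off/keep -> 0xea
vd[7] tail/keep -> 0x5b

vd[2] = 239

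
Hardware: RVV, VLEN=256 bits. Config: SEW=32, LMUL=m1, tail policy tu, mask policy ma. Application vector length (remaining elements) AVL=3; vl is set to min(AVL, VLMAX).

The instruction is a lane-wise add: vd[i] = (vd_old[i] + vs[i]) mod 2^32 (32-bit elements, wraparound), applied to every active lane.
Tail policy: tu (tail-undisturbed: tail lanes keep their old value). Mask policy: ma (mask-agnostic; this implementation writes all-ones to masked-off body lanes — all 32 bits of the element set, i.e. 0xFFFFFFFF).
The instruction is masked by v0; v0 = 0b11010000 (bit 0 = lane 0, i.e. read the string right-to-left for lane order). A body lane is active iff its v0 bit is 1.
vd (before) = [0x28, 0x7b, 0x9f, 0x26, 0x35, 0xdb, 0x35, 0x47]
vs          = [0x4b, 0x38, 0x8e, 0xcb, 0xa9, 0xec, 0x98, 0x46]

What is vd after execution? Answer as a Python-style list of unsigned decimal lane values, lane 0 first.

vd = [4294967295, 4294967295, 4294967295, 38, 53, 219, 53, 71]

VLMAX = (256 × 1) / 32 = 8 lanes
AVL=3 ≤ VLMAX=8, so vl = 3
lane  0: mask-off/ones ⇒ 0xffffffff
lane  1: mask-off/ones ⇒ 0xffffffff
lane  2: mask-off/ones ⇒ 0xffffffff
lane  3: tail/keep ⇒ 0x26
lane  4: tail/keep ⇒ 0x35
lane  5: tail/keep ⇒ 0xdb
lane  6: tail/keep ⇒ 0x35
lane  7: tail/keep ⇒ 0x47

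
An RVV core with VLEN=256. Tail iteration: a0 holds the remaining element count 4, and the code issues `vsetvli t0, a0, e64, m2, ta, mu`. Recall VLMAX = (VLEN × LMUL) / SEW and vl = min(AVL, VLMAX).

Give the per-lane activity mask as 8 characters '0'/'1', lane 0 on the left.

predicate = 11110000

VLMAX = VLEN×LMUL/SEW = 256×2/64 = 8
AVL=4 ≤ VLMAX=8, so vl = 4
bits (lane 0 leftmost): 11110000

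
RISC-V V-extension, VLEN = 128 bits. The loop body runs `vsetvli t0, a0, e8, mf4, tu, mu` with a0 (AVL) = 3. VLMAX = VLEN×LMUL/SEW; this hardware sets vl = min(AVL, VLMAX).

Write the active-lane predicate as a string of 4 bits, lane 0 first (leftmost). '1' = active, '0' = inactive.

predicate = 1110

VLMAX = VLEN×LMUL/SEW = 128×1/4/8 = 4
AVL=3 ≤ VLMAX=4, so vl = 3
bits (lane 0 leftmost): 1110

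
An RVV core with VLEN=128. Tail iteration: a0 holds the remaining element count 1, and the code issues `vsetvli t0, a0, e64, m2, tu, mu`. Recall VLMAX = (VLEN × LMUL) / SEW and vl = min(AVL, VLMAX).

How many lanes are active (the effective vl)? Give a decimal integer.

vl = 1

VLMAX = VLEN×LMUL/SEW = 128×2/64 = 4
vl ← min(1, 4) = 1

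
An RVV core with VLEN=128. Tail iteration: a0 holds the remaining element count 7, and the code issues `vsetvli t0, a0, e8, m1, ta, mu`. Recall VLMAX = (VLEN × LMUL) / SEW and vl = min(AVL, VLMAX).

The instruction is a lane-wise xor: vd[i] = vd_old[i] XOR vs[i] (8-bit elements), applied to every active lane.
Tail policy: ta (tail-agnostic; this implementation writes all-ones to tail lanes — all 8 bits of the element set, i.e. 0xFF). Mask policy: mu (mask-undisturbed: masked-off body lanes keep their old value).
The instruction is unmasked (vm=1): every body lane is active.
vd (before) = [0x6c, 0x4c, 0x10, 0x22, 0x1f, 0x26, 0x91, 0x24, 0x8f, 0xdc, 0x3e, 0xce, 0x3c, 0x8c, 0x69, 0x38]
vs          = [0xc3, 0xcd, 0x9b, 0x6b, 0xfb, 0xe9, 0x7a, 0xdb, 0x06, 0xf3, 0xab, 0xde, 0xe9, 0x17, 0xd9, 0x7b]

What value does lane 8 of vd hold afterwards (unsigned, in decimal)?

VLMAX = VLEN×LMUL/SEW = 128×1/8 = 16
vl ← min(7, 16) = 7
[0] xor(0x6c,0xc3) = 0xaf
[1] xor(0x4c,0xcd) = 0x81
[2] xor(0x10,0x9b) = 0x8b
[3] xor(0x22,0x6b) = 0x49
[4] xor(0x1f,0xfb) = 0xe4
[5] xor(0x26,0xe9) = 0xcf
[6] xor(0x91,0x7a) = 0xeb
[7] tail/ones = 0xff
[8] tail/ones = 0xff
[9] tail/ones = 0xff
[10] tail/ones = 0xff
[11] tail/ones = 0xff
[12] tail/ones = 0xff
[13] tail/ones = 0xff
[14] tail/ones = 0xff
[15] tail/ones = 0xff

vd[8] = 255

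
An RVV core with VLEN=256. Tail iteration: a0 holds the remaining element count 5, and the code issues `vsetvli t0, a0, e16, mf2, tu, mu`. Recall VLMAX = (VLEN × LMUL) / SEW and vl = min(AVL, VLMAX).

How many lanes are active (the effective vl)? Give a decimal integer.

VLMAX = VLEN×LMUL/SEW = 256×1/2/16 = 8
vl = min(AVL, VLMAX) = min(5, 8) = 5

vl = 5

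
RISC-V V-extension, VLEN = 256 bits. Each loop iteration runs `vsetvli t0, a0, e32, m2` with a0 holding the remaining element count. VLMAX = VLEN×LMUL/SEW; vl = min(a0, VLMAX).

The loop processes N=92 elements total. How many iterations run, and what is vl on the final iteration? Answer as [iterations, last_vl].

[iterations, last_vl] = [6, 12]

VLMAX = VLEN×LMUL/SEW = 256×2/32 = 16
92 elements at 16/iter → 6 passes, remainder 12 on the last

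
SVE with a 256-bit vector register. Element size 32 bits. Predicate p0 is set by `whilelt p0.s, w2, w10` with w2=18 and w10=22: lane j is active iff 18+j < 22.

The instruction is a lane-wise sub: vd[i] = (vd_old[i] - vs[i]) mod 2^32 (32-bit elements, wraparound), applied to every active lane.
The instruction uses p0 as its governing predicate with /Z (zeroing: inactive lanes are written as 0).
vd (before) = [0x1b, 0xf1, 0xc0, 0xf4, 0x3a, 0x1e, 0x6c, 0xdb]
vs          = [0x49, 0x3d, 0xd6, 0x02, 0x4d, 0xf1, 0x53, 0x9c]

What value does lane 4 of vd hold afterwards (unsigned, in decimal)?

vd[4] = 0

lane count: 256 div 32 = 8
active while 18+j < 22, i.e. j ∈ [0,4) capped at 8 ⇒ 4
  i=0: sub(0x1b,0x49) → 4294967250
  i=1: sub(0xf1,0x3d) → 180
  i=2: sub(0xc0,0xd6) → 4294967274
  i=3: sub(0xf4,0x02) → 242
  i=4: tail/zero → 0
  i=5: tail/zero → 0
  i=6: tail/zero → 0
  i=7: tail/zero → 0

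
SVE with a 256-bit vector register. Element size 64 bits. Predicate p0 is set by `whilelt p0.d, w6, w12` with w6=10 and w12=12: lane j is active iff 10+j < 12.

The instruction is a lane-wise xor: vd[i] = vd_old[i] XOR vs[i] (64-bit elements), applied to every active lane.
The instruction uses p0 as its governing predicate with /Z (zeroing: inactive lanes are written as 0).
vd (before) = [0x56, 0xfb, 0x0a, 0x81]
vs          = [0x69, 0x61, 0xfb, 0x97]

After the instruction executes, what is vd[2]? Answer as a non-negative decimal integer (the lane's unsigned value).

lane count: 256 div 64 = 4
p0[j] = (10+j < 12); true for j=0..1 → 2 lanes set
[0] xor(0x56,0x69) = 0x3f
[1] xor(0xfb,0x61) = 0x9a
[2] tail/zero = 0x00
[3] tail/zero = 0x00

vd[2] = 0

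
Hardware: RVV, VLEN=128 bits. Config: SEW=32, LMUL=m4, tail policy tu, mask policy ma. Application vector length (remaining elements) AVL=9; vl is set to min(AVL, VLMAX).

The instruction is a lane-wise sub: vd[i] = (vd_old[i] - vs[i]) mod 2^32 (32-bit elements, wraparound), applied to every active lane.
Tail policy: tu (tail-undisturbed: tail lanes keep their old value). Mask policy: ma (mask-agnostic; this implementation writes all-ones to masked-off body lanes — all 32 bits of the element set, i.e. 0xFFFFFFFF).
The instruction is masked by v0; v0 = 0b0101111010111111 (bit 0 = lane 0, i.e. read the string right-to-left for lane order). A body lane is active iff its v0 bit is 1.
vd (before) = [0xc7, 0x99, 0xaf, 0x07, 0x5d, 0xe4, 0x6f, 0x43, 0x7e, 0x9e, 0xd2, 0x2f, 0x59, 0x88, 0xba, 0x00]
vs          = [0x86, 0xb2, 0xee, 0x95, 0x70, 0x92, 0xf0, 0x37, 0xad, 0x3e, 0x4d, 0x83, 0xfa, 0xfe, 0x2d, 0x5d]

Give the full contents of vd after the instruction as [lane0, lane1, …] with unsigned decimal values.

vd = [65, 4294967271, 4294967233, 4294967154, 4294967277, 82, 4294967295, 12, 4294967295, 158, 210, 47, 89, 136, 186, 0]

lanes per group: 128·4/32 = 16
AVL=9 ≤ VLMAX=16, so vl = 9
vd[0] sub(0xc7,0x86) -> 0x41
vd[1] sub(0x99,0xb2) -> 0xffffffe7
vd[2] sub(0xaf,0xee) -> 0xffffffc1
vd[3] sub(0x07,0x95) -> 0xffffff72
vd[4] sub(0x5d,0x70) -> 0xffffffed
vd[5] sub(0xe4,0x92) -> 0x52
vd[6] mask-off/ones -> 0xffffffff
vd[7] sub(0x43,0x37) -> 0x0c
vd[8] mask-off/ones -> 0xffffffff
vd[9] tail/keep -> 0x9e
vd[10] tail/keep -> 0xd2
vd[11] tail/keep -> 0x2f
vd[12] tail/keep -> 0x59
vd[13] tail/keep -> 0x88
vd[14] tail/keep -> 0xba
vd[15] tail/keep -> 0x00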